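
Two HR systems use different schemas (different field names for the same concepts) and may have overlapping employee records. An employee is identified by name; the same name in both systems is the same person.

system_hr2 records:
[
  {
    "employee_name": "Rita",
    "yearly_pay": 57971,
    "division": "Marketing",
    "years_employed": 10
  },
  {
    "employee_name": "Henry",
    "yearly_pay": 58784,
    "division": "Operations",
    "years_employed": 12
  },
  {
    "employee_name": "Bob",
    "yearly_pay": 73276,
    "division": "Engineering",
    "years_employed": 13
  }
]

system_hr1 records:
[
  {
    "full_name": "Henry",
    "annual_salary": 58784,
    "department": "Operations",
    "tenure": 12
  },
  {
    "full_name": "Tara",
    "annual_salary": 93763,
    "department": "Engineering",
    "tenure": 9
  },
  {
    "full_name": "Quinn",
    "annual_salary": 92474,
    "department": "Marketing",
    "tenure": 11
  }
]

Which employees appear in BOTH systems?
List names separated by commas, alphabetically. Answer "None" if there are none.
Henry

Schema mapping: "employee_name" (system_hr2) = "full_name" (system_hr1) = employee name

Names in system_hr2: ['Bob', 'Henry', 'Rita']
Names in system_hr1: ['Henry', 'Quinn', 'Tara']

Intersection: ['Henry']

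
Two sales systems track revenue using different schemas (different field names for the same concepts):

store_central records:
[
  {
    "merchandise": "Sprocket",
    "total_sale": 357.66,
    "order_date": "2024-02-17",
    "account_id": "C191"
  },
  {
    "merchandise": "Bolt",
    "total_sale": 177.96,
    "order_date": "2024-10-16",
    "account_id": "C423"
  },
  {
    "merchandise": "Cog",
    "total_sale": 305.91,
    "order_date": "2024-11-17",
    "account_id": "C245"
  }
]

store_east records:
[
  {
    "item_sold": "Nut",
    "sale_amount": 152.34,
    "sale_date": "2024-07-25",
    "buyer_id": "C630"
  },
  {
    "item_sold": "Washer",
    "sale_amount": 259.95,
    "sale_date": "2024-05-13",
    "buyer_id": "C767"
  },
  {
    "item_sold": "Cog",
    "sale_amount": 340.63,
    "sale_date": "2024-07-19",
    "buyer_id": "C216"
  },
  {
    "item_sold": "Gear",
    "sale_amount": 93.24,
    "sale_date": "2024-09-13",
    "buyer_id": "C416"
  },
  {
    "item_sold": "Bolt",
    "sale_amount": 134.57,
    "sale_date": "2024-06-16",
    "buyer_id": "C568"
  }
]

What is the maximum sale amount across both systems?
357.66

Reconcile: "total_sale" (store_central) = "sale_amount" (store_east) = sale amount

Maximum in store_central: 357.66
Maximum in store_east: 340.63

Overall maximum: max(357.66, 340.63) = 357.66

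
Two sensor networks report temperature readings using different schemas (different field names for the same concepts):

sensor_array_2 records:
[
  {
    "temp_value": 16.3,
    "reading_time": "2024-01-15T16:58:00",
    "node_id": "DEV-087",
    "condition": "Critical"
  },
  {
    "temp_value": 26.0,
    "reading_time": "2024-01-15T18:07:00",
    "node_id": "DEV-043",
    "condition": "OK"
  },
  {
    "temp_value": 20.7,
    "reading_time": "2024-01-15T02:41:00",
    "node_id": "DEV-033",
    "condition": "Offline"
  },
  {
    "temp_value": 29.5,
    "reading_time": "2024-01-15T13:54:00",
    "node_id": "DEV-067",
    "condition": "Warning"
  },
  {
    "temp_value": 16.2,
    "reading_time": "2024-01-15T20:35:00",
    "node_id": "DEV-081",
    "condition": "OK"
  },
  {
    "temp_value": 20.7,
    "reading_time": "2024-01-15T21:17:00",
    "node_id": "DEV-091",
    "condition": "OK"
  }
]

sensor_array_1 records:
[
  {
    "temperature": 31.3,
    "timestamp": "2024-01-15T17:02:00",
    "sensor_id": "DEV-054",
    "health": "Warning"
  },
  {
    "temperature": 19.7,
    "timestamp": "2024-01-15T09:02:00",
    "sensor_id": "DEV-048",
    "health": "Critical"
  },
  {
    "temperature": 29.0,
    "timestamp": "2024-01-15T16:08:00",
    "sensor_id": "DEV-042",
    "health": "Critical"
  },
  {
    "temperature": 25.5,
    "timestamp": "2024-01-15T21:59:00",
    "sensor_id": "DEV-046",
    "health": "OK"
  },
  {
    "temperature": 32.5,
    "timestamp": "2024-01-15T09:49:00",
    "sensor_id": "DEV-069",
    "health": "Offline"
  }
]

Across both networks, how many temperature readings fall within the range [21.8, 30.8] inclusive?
4

Schema mapping: "temp_value" (sensor_array_2) = "temperature" (sensor_array_1) = temperature

Readings in [21.8, 30.8] from sensor_array_2: 2
Readings in [21.8, 30.8] from sensor_array_1: 2

Total count: 2 + 2 = 4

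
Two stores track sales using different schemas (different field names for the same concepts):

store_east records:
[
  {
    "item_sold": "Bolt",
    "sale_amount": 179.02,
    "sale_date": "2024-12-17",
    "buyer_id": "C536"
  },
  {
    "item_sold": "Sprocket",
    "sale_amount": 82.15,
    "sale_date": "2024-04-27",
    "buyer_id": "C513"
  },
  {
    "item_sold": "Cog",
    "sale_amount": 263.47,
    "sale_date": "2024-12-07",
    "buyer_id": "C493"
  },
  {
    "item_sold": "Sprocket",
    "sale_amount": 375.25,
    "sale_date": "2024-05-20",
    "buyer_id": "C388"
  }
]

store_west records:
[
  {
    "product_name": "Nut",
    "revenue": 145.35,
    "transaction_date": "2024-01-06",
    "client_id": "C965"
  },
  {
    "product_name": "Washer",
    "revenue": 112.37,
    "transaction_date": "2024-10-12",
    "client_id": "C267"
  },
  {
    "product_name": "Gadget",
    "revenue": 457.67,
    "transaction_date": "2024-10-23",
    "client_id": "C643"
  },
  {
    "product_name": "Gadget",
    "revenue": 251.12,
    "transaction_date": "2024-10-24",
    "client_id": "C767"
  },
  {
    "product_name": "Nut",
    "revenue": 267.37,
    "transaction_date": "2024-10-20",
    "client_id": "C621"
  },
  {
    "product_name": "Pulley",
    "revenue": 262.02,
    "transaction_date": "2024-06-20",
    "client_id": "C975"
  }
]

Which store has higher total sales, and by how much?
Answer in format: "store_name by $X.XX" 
store_west by $596.01

Schema mapping: "sale_amount" (store_east) = "revenue" (store_west) = sale amount

Total for store_east: 899.89
Total for store_west: 1495.90

Difference: |899.89 - 1495.90| = 596.01
store_west has higher sales by $596.01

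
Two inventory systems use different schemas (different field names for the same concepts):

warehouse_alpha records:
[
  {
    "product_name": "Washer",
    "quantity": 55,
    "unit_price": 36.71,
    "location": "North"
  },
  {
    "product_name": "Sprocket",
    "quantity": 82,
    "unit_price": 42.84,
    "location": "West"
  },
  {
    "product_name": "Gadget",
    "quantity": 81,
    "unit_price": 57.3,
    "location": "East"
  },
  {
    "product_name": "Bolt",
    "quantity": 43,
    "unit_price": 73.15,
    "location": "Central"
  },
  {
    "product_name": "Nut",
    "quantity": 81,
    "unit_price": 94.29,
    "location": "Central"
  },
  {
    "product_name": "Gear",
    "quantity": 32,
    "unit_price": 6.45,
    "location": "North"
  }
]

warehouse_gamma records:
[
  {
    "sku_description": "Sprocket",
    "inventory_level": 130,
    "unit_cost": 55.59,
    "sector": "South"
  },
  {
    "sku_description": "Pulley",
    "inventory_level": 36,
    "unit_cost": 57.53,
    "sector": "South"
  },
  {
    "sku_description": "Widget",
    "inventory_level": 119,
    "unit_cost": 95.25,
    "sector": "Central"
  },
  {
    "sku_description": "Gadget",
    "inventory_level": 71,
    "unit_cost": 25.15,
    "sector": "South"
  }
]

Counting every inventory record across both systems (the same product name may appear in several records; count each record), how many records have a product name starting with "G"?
3

Schema mapping: "product_name" (warehouse_alpha) = "sku_description" (warehouse_gamma) = product name

Records with product name starting with "G" in warehouse_alpha: 2
Records with product name starting with "G" in warehouse_gamma: 1

Total: 2 + 1 = 3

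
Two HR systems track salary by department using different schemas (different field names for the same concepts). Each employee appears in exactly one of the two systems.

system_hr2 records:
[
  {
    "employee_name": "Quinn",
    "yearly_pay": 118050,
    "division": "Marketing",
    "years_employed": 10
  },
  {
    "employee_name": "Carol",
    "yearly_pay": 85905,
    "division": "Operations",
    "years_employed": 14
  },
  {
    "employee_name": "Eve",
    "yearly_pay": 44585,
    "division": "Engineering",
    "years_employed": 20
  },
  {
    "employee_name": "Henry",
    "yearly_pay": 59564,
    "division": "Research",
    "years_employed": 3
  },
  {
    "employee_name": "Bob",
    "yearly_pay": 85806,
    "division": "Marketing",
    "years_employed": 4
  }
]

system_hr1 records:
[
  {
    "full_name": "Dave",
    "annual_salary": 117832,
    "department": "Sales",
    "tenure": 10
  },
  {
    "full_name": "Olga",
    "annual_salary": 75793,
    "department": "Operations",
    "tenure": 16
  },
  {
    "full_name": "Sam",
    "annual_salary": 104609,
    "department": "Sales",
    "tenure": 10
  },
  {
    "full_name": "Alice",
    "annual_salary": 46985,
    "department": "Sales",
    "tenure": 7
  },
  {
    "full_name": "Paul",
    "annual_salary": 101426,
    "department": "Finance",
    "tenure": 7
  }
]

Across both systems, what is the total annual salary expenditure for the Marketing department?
203856

Schema mappings:
- "division" (system_hr2) = "department" (system_hr1) = department
- "yearly_pay" (system_hr2) = "annual_salary" (system_hr1) = salary

Marketing salaries from system_hr2: 203856
Marketing salaries from system_hr1: 0

Total: 203856 + 0 = 203856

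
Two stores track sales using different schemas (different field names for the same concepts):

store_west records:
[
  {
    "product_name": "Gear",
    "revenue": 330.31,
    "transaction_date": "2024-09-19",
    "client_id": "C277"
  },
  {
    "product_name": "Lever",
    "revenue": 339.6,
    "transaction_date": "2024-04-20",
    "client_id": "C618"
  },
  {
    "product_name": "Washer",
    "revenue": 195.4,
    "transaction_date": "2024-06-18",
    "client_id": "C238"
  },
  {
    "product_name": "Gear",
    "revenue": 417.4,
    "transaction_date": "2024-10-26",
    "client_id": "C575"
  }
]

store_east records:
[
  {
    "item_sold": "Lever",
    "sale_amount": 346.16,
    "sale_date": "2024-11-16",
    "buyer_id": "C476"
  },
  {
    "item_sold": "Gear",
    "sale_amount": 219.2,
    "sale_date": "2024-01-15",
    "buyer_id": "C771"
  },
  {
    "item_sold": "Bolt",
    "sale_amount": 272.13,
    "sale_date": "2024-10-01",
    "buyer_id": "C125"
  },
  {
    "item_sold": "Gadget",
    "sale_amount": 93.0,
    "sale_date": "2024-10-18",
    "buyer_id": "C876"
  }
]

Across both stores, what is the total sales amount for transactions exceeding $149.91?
2120.2

Schema mapping: "revenue" (store_west) = "sale_amount" (store_east) = sale amount

Sum of sales > $149.91 in store_west: 1282.71
Sum of sales > $149.91 in store_east: 837.49

Total: 1282.71 + 837.49 = 2120.2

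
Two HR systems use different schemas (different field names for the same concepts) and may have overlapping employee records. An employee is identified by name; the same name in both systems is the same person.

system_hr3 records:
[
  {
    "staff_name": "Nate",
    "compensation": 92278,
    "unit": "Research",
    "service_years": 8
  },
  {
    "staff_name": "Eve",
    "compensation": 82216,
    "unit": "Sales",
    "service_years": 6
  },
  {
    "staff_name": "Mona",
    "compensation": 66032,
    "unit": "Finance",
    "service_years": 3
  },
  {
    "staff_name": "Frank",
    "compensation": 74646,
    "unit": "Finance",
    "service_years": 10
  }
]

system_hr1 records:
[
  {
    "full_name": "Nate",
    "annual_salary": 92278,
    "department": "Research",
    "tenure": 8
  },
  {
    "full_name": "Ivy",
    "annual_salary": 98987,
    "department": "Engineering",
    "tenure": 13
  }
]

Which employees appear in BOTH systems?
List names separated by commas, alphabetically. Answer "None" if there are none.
Nate

Schema mapping: "staff_name" (system_hr3) = "full_name" (system_hr1) = employee name

Names in system_hr3: ['Eve', 'Frank', 'Mona', 'Nate']
Names in system_hr1: ['Ivy', 'Nate']

Intersection: ['Nate']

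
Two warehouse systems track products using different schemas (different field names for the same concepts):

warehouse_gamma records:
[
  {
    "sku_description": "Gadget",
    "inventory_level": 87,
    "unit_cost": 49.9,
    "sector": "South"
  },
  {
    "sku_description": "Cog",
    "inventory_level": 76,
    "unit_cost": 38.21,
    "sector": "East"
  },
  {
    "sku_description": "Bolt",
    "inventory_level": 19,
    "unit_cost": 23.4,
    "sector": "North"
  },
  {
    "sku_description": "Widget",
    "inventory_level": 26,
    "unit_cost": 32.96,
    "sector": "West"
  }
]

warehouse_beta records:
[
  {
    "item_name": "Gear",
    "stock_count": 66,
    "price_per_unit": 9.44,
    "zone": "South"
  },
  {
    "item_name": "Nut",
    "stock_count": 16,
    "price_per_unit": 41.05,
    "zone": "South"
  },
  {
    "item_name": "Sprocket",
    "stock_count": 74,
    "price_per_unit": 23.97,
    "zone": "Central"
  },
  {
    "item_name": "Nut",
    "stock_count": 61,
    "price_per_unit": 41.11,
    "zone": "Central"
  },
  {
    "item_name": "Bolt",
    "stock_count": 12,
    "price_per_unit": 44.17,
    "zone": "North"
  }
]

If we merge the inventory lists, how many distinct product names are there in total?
7

Schema mapping: "sku_description" (warehouse_gamma) = "item_name" (warehouse_beta) = product name

Products in warehouse_gamma: ['Bolt', 'Cog', 'Gadget', 'Widget']
Products in warehouse_beta: ['Bolt', 'Gear', 'Nut', 'Sprocket']

Union (unique products): ['Bolt', 'Cog', 'Gadget', 'Gear', 'Nut', 'Sprocket', 'Widget']
Count: 7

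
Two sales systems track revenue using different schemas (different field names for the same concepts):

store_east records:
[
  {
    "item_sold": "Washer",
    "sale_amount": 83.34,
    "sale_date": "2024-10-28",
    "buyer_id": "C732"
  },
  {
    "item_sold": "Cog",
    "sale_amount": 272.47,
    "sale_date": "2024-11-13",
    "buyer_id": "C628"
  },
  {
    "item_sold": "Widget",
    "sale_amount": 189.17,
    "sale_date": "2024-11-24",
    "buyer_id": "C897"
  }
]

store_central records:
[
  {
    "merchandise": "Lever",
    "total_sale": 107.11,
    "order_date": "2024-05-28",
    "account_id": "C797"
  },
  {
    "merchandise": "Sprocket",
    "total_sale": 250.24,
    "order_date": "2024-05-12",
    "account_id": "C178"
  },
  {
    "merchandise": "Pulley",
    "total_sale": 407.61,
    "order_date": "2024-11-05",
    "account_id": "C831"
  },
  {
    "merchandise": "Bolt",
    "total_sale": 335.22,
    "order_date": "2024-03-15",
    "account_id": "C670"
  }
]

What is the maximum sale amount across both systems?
407.61

Reconcile: "sale_amount" (store_east) = "total_sale" (store_central) = sale amount

Maximum in store_east: 272.47
Maximum in store_central: 407.61

Overall maximum: max(272.47, 407.61) = 407.61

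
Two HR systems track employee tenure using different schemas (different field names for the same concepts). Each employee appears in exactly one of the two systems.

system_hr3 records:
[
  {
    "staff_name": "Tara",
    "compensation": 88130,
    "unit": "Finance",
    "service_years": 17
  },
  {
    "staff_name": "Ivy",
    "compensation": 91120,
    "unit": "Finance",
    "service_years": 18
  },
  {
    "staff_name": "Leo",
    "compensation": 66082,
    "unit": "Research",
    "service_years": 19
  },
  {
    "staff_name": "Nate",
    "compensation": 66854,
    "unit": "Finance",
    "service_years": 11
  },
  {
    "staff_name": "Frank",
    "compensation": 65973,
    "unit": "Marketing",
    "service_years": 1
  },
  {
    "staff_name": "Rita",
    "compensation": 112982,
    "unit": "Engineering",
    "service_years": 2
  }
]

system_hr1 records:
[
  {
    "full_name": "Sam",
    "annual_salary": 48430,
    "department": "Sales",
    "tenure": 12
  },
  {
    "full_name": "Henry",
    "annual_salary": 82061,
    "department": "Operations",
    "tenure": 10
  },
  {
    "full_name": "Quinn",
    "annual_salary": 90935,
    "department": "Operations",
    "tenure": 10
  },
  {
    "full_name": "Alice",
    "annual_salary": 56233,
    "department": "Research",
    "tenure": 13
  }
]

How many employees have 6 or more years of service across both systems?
8

Reconcile schemas: "service_years" (system_hr3) = "tenure" (system_hr1) = years of service

From system_hr3: 4 employees with >= 6 years
From system_hr1: 4 employees with >= 6 years

Total: 4 + 4 = 8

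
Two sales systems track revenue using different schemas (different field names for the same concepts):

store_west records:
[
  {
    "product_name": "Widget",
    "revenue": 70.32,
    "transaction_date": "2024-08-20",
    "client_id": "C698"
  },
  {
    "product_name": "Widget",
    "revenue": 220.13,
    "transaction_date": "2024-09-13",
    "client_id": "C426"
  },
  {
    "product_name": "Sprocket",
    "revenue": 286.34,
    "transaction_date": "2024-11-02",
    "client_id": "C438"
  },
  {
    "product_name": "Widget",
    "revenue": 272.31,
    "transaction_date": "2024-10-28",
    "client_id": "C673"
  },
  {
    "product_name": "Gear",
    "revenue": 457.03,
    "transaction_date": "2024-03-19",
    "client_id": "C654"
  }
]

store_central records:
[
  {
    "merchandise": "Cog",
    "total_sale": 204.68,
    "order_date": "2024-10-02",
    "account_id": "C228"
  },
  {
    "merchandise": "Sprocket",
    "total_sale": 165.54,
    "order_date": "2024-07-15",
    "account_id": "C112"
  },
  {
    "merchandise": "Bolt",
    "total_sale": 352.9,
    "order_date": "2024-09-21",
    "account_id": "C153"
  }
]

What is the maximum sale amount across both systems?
457.03

Reconcile: "revenue" (store_west) = "total_sale" (store_central) = sale amount

Maximum in store_west: 457.03
Maximum in store_central: 352.9

Overall maximum: max(457.03, 352.9) = 457.03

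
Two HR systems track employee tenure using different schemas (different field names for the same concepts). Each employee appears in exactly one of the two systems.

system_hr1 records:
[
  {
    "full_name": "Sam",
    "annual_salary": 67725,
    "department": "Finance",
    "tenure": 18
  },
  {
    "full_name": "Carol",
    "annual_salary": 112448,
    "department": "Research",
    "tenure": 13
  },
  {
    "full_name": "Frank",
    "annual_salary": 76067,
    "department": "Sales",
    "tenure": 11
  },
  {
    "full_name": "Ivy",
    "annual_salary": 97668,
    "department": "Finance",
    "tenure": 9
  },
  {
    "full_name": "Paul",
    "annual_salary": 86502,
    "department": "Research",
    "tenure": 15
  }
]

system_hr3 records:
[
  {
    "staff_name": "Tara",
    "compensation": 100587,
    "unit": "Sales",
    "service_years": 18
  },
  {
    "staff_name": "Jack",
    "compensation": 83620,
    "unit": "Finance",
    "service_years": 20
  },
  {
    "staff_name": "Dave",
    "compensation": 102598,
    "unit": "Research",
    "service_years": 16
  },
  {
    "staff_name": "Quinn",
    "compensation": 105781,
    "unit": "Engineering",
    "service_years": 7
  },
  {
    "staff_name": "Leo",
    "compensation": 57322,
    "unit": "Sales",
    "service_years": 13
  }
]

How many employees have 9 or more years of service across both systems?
9

Reconcile schemas: "tenure" (system_hr1) = "service_years" (system_hr3) = years of service

From system_hr1: 5 employees with >= 9 years
From system_hr3: 4 employees with >= 9 years

Total: 5 + 4 = 9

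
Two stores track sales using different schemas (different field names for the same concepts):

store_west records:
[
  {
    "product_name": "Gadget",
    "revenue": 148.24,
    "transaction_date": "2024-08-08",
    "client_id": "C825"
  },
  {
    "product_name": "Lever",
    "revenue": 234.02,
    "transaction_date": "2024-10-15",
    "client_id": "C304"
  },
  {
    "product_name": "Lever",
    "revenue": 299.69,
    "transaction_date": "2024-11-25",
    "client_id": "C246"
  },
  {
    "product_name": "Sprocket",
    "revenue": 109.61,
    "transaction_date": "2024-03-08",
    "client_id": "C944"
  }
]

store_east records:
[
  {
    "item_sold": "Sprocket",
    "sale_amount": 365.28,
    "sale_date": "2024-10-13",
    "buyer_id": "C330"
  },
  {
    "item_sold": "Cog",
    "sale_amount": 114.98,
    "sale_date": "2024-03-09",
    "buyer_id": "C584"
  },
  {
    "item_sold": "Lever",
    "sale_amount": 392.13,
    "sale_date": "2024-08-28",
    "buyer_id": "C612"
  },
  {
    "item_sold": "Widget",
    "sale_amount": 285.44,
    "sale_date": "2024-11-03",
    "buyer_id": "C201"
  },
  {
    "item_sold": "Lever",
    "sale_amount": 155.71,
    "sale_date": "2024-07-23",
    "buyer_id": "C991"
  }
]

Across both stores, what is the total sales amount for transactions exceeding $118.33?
1880.51

Schema mapping: "revenue" (store_west) = "sale_amount" (store_east) = sale amount

Sum of sales > $118.33 in store_west: 681.95
Sum of sales > $118.33 in store_east: 1198.56

Total: 681.95 + 1198.56 = 1880.51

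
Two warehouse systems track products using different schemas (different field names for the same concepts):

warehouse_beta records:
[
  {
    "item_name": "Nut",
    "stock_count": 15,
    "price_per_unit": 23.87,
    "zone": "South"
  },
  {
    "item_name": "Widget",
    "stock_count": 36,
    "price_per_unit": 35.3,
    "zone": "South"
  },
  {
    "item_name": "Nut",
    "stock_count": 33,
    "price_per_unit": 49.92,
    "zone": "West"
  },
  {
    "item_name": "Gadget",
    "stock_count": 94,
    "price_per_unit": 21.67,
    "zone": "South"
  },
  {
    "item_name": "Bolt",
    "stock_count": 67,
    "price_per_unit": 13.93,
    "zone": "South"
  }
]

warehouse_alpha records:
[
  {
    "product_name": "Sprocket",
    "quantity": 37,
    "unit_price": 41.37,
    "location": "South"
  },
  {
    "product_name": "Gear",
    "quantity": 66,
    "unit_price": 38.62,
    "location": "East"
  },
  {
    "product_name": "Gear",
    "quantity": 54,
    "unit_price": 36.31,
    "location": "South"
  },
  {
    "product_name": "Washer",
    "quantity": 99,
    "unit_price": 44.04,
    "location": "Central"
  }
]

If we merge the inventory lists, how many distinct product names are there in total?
7

Schema mapping: "item_name" (warehouse_beta) = "product_name" (warehouse_alpha) = product name

Products in warehouse_beta: ['Bolt', 'Gadget', 'Nut', 'Widget']
Products in warehouse_alpha: ['Gear', 'Sprocket', 'Washer']

Union (unique products): ['Bolt', 'Gadget', 'Gear', 'Nut', 'Sprocket', 'Washer', 'Widget']
Count: 7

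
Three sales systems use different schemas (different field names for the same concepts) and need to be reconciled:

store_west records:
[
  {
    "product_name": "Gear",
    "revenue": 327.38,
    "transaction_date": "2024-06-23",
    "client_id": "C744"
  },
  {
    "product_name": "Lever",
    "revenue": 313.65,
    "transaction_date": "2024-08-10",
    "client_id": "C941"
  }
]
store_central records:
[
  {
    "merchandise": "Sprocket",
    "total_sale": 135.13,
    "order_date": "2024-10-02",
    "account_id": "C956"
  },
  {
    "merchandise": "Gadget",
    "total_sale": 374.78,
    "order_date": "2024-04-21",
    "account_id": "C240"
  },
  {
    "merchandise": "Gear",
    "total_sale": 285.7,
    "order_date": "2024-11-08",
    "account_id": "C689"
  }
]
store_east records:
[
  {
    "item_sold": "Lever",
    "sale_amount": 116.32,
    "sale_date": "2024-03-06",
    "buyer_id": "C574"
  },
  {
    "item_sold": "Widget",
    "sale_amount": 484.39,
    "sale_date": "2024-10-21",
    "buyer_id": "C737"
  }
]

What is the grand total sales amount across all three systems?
2037.35

Schema reconciliation - all amount fields map to sale amount:

store_west (revenue): 641.03
store_central (total_sale): 795.61
store_east (sale_amount): 600.71

Grand total: 2037.35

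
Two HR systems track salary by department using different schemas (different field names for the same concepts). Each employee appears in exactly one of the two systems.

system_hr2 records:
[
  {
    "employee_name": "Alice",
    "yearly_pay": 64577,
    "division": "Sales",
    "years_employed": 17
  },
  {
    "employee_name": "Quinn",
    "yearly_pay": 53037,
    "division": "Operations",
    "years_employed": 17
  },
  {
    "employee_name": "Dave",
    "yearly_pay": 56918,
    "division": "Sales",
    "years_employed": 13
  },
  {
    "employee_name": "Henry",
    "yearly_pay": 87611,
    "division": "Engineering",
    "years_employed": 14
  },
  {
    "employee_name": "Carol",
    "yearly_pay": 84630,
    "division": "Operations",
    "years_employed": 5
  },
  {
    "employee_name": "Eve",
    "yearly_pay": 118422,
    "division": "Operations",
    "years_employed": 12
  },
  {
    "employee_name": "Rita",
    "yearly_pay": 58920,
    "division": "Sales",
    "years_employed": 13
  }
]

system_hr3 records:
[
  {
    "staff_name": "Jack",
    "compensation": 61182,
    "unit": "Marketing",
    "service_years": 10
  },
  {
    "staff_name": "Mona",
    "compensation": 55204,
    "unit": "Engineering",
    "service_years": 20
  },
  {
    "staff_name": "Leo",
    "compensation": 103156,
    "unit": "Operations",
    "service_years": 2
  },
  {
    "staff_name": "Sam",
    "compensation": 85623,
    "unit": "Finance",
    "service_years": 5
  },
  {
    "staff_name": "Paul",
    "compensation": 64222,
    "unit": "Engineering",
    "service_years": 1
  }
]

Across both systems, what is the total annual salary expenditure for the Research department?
0

Schema mappings:
- "division" (system_hr2) = "unit" (system_hr3) = department
- "yearly_pay" (system_hr2) = "compensation" (system_hr3) = salary

Research salaries from system_hr2: 0
Research salaries from system_hr3: 0

Total: 0 + 0 = 0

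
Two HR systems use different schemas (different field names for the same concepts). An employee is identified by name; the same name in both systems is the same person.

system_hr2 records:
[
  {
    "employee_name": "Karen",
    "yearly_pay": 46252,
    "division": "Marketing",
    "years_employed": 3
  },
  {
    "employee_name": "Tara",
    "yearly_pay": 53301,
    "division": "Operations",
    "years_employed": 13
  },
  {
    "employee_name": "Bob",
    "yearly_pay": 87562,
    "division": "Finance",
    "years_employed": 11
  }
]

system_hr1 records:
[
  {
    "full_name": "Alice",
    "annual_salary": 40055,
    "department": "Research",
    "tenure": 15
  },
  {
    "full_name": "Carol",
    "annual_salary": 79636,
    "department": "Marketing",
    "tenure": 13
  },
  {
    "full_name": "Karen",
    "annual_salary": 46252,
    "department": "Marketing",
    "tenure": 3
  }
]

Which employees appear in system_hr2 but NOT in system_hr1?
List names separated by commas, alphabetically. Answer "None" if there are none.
Bob, Tara

Schema mapping: "employee_name" (system_hr2) = "full_name" (system_hr1) = employee name

Names in system_hr2: ['Bob', 'Karen', 'Tara']
Names in system_hr1: ['Alice', 'Carol', 'Karen']

In system_hr2 but not system_hr1: ['Bob', 'Tara']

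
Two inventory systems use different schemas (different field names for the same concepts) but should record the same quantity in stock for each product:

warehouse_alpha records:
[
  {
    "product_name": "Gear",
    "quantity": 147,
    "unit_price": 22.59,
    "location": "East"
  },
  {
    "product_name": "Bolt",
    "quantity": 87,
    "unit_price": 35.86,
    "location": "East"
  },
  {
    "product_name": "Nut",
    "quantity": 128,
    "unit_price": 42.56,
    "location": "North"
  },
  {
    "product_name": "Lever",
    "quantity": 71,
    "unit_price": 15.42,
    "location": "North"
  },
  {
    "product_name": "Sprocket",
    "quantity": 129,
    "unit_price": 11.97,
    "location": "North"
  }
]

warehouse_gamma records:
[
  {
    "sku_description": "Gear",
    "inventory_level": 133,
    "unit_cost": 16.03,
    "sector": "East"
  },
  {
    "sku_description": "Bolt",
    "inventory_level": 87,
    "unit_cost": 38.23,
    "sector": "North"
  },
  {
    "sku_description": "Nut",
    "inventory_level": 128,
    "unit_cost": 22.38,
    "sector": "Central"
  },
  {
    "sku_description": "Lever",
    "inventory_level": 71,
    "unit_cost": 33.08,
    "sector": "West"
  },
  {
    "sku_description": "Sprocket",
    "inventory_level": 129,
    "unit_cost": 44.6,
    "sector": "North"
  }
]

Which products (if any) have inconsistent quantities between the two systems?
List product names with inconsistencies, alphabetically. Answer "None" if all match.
Gear

Schema mappings:
- "product_name" (warehouse_alpha) = "sku_description" (warehouse_gamma) = product name
- "quantity" (warehouse_alpha) = "inventory_level" (warehouse_gamma) = quantity

Comparison:
  Gear: 147 vs 133 - MISMATCH
  Bolt: 87 vs 87 - MATCH
  Nut: 128 vs 128 - MATCH
  Lever: 71 vs 71 - MATCH
  Sprocket: 129 vs 129 - MATCH

Products with inconsistencies: Gear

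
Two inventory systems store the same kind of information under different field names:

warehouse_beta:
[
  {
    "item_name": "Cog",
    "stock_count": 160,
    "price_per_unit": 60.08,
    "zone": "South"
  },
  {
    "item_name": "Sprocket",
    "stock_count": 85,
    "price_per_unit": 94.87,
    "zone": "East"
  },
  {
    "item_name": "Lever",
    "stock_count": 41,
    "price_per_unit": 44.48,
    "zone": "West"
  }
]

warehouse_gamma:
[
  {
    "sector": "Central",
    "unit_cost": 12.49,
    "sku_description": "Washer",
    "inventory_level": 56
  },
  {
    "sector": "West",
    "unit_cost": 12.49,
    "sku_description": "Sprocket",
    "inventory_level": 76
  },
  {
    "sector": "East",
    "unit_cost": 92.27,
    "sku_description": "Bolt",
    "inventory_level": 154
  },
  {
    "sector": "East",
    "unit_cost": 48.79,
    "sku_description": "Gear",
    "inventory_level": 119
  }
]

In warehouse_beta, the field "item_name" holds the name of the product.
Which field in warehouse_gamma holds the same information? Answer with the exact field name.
sku_description

In warehouse_beta, "item_name" holds the name of the product.
The fields in warehouse_gamma are: "sector", "unit_cost", "sku_description", "inventory_level".
"sku_description" is the match: the name refers to the same concept and its values are product-name strings (e.g. 'Bolt', 'Gear').
The other fields ("sector", "unit_cost", "inventory_level") hold different kinds of data.

So "item_name" in warehouse_beta corresponds to "sku_description" in warehouse_gamma.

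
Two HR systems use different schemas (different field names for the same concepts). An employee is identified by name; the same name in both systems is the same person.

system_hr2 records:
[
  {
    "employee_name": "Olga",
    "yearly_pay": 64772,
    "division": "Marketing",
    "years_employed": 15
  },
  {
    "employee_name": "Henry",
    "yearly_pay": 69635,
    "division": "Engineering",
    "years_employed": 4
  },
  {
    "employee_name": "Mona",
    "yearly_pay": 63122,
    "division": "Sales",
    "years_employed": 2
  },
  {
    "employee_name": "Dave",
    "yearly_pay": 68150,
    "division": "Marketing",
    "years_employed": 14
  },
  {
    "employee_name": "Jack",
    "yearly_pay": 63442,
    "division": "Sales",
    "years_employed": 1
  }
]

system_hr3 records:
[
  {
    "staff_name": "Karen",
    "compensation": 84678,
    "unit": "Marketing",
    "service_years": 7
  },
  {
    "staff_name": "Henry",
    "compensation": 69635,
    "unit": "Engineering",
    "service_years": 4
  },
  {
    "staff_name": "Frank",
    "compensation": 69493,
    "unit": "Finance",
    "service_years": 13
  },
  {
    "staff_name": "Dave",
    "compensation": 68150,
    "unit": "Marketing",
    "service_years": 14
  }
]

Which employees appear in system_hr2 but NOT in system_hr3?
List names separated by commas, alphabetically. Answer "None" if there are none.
Jack, Mona, Olga

Schema mapping: "employee_name" (system_hr2) = "staff_name" (system_hr3) = employee name

Names in system_hr2: ['Dave', 'Henry', 'Jack', 'Mona', 'Olga']
Names in system_hr3: ['Dave', 'Frank', 'Henry', 'Karen']

In system_hr2 but not system_hr3: ['Jack', 'Mona', 'Olga']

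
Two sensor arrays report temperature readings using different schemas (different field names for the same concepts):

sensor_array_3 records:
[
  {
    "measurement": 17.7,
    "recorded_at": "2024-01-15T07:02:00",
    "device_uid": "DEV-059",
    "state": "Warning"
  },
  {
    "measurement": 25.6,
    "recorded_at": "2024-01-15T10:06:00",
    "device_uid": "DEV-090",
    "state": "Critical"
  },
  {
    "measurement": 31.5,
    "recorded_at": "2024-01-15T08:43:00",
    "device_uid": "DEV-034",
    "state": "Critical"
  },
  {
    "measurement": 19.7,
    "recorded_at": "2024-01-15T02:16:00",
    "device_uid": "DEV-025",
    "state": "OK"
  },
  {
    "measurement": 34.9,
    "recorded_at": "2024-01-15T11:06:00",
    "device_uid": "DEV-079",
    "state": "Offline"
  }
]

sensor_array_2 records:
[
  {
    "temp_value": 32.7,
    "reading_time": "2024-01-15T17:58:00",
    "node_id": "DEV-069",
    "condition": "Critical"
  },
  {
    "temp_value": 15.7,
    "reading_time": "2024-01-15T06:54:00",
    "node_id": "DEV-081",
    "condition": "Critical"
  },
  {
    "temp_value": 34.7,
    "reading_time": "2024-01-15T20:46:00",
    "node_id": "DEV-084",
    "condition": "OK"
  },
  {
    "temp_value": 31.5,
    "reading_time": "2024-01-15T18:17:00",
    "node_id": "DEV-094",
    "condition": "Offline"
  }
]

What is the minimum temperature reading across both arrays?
15.7

Schema mapping: "measurement" (sensor_array_3) = "temp_value" (sensor_array_2) = temperature reading

Minimum in sensor_array_3: 17.7
Minimum in sensor_array_2: 15.7

Overall minimum: min(17.7, 15.7) = 15.7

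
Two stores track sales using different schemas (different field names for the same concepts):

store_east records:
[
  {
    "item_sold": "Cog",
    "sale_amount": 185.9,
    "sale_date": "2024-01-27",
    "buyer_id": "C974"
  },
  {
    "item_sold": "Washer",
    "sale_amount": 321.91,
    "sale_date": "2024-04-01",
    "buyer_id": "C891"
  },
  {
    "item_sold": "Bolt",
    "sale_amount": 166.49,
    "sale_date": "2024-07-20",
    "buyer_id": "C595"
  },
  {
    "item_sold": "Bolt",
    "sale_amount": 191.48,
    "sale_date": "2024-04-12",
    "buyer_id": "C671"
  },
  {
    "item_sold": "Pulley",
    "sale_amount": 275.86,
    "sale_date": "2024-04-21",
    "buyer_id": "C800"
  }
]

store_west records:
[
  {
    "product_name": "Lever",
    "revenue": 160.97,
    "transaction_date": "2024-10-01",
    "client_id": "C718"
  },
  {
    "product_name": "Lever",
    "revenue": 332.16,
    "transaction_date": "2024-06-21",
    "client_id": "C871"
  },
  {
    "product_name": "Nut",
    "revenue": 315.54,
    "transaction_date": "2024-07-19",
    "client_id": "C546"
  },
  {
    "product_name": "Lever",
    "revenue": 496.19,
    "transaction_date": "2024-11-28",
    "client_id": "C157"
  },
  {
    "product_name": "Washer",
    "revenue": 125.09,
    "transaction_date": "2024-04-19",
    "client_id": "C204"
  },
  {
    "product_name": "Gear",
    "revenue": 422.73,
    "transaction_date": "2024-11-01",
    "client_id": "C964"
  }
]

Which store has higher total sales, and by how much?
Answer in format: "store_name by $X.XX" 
store_west by $711.04

Schema mapping: "sale_amount" (store_east) = "revenue" (store_west) = sale amount

Total for store_east: 1141.64
Total for store_west: 1852.68

Difference: |1141.64 - 1852.68| = 711.04
store_west has higher sales by $711.04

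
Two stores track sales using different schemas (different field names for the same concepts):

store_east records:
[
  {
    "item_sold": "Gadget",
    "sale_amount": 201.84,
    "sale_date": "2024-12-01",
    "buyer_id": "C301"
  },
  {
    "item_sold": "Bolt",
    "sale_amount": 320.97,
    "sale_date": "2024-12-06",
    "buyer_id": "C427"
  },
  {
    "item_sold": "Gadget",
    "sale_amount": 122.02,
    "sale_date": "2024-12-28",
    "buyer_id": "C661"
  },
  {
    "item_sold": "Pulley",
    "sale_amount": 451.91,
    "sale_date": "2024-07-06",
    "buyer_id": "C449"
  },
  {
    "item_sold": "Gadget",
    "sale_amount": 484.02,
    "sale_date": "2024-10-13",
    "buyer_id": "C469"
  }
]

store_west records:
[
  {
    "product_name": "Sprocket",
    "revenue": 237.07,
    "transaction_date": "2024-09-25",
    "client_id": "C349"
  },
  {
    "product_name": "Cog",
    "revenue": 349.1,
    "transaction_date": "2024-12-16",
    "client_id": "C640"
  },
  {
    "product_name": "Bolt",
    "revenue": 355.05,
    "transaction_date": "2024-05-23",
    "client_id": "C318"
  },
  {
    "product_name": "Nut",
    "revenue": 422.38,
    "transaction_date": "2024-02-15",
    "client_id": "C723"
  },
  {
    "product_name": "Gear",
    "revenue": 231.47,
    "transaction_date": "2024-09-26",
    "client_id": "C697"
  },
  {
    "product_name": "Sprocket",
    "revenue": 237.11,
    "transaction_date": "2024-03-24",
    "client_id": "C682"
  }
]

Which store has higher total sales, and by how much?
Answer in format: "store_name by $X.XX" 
store_west by $251.42

Schema mapping: "sale_amount" (store_east) = "revenue" (store_west) = sale amount

Total for store_east: 1580.76
Total for store_west: 1832.18

Difference: |1580.76 - 1832.18| = 251.42
store_west has higher sales by $251.42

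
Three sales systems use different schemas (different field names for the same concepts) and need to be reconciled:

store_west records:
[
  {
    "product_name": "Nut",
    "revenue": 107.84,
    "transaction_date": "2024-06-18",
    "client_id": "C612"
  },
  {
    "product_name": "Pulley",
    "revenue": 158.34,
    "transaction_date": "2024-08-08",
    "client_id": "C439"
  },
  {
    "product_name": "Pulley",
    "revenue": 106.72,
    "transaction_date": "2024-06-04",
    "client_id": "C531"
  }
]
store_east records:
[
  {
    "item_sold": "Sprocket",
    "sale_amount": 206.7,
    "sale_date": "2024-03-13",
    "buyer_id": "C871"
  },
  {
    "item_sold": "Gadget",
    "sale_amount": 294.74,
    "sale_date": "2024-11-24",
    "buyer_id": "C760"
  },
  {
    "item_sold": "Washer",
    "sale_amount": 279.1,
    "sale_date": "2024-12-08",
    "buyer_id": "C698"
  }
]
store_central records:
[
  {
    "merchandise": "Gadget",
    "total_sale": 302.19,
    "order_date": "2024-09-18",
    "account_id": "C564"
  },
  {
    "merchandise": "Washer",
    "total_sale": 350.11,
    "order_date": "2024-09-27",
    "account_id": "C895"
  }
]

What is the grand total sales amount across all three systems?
1805.74

Schema reconciliation - all amount fields map to sale amount:

store_west (revenue): 372.9
store_east (sale_amount): 780.54
store_central (total_sale): 652.3

Grand total: 1805.74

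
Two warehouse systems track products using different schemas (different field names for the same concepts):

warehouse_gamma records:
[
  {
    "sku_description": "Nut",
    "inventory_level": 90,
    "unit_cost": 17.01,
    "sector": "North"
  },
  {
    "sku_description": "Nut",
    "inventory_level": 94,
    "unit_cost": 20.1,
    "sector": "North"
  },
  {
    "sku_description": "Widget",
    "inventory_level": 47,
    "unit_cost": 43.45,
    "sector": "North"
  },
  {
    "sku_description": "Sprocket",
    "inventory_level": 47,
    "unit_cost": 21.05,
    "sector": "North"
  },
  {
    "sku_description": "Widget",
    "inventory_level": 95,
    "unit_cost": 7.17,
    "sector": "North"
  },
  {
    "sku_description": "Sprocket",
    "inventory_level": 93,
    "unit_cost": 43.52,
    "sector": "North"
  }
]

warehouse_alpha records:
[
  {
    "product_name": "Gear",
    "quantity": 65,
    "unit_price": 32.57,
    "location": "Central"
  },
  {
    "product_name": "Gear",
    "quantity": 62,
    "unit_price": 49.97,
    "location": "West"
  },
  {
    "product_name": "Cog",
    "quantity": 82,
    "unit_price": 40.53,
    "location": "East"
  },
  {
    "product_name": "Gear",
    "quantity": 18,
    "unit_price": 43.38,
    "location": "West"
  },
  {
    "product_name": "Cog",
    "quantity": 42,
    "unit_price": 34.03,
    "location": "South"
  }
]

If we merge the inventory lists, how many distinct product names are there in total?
5

Schema mapping: "sku_description" (warehouse_gamma) = "product_name" (warehouse_alpha) = product name

Products in warehouse_gamma: ['Nut', 'Sprocket', 'Widget']
Products in warehouse_alpha: ['Cog', 'Gear']

Union (unique products): ['Cog', 'Gear', 'Nut', 'Sprocket', 'Widget']
Count: 5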